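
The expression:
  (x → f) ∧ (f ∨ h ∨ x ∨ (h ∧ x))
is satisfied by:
  {f: True, h: True, x: False}
  {f: True, h: False, x: False}
  {x: True, f: True, h: True}
  {x: True, f: True, h: False}
  {h: True, x: False, f: False}


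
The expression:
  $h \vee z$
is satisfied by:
  {z: True, h: True}
  {z: True, h: False}
  {h: True, z: False}


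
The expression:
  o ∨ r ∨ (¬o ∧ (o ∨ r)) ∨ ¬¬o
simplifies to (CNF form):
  o ∨ r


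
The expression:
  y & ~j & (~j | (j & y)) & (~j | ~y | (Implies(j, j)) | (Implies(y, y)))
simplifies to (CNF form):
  y & ~j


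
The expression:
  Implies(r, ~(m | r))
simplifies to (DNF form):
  ~r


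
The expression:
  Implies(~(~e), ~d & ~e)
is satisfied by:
  {e: False}


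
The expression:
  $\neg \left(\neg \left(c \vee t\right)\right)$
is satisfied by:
  {t: True, c: True}
  {t: True, c: False}
  {c: True, t: False}


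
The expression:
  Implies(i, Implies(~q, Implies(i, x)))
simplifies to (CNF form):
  q | x | ~i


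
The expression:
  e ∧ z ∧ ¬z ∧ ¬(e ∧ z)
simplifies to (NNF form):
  False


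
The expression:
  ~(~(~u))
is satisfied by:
  {u: False}


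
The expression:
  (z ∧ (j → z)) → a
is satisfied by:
  {a: True, z: False}
  {z: False, a: False}
  {z: True, a: True}


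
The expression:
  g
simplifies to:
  g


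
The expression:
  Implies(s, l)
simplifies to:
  l | ~s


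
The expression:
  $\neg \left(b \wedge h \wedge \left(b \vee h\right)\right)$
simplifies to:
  $\neg b \vee \neg h$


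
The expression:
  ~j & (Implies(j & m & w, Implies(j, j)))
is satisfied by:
  {j: False}


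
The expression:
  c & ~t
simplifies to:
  c & ~t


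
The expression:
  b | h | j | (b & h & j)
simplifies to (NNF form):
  b | h | j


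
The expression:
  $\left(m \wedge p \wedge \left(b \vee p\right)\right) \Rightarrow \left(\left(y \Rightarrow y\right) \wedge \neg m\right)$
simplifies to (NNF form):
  $\neg m \vee \neg p$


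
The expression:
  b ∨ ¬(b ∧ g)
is always true.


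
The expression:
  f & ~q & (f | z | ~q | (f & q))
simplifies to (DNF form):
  f & ~q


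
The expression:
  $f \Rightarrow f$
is always true.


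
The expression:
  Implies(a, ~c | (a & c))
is always true.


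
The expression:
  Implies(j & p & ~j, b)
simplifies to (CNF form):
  True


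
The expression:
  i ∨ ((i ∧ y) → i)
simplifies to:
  True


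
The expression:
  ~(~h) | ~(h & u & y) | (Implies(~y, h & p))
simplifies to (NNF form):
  True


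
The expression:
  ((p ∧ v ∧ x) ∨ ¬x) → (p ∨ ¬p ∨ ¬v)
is always true.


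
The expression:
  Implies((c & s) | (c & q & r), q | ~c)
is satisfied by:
  {q: True, s: False, c: False}
  {s: False, c: False, q: False}
  {q: True, c: True, s: False}
  {c: True, s: False, q: False}
  {q: True, s: True, c: False}
  {s: True, q: False, c: False}
  {q: True, c: True, s: True}


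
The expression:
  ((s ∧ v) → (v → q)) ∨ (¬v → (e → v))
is always true.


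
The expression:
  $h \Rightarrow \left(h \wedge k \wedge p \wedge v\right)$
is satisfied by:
  {p: True, k: True, v: True, h: False}
  {p: True, k: True, v: False, h: False}
  {p: True, v: True, k: False, h: False}
  {p: True, v: False, k: False, h: False}
  {k: True, v: True, p: False, h: False}
  {k: True, p: False, v: False, h: False}
  {k: False, v: True, p: False, h: False}
  {k: False, p: False, v: False, h: False}
  {p: True, h: True, k: True, v: True}


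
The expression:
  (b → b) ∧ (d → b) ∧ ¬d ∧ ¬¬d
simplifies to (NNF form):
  False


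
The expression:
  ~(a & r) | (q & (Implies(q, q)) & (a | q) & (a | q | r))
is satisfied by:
  {q: True, a: False, r: False}
  {q: False, a: False, r: False}
  {r: True, q: True, a: False}
  {r: True, q: False, a: False}
  {a: True, q: True, r: False}
  {a: True, q: False, r: False}
  {a: True, r: True, q: True}


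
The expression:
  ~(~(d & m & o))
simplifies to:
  d & m & o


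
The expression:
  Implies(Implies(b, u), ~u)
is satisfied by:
  {u: False}


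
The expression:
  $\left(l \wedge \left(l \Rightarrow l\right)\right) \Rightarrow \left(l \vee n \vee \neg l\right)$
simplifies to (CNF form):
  $\text{True}$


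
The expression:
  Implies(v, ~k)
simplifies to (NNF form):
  ~k | ~v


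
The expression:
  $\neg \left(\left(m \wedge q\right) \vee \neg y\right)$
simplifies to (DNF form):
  $\left(y \wedge \neg m\right) \vee \left(y \wedge \neg q\right)$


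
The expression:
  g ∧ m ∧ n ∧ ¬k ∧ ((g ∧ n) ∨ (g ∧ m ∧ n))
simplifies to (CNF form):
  g ∧ m ∧ n ∧ ¬k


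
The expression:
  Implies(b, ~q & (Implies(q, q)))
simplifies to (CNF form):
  ~b | ~q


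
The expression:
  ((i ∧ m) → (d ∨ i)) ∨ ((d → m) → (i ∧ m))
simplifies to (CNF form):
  True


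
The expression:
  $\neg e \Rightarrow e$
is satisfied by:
  {e: True}


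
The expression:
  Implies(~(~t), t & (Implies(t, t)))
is always true.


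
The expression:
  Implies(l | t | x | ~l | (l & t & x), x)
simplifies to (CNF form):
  x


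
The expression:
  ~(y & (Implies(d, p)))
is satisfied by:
  {d: True, y: False, p: False}
  {d: False, y: False, p: False}
  {p: True, d: True, y: False}
  {p: True, d: False, y: False}
  {y: True, d: True, p: False}


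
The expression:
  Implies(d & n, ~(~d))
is always true.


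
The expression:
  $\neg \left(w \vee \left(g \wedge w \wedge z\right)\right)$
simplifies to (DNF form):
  $\neg w$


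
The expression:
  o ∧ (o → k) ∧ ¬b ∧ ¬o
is never true.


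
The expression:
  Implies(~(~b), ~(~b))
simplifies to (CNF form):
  True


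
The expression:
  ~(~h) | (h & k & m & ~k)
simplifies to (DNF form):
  h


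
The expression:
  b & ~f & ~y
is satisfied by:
  {b: True, y: False, f: False}


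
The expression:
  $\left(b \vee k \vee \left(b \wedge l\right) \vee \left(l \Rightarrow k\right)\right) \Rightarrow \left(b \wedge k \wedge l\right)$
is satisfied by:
  {l: True, k: False, b: False}
  {b: True, k: True, l: True}


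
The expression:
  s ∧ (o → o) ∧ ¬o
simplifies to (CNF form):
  s ∧ ¬o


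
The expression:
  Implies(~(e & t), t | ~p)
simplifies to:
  t | ~p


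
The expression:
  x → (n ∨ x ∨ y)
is always true.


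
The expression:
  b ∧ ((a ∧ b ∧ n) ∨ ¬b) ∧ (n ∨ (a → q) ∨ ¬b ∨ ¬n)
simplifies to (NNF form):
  a ∧ b ∧ n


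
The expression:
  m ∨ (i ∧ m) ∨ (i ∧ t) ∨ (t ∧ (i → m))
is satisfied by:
  {t: True, m: True}
  {t: True, m: False}
  {m: True, t: False}


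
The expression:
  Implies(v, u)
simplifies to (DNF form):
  u | ~v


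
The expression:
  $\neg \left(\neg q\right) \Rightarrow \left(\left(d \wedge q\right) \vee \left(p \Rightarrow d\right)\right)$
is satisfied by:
  {d: True, p: False, q: False}
  {p: False, q: False, d: False}
  {d: True, q: True, p: False}
  {q: True, p: False, d: False}
  {d: True, p: True, q: False}
  {p: True, d: False, q: False}
  {d: True, q: True, p: True}


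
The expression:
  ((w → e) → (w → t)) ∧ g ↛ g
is never true.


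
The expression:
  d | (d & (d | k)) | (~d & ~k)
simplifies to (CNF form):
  d | ~k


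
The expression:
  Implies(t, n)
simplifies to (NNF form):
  n | ~t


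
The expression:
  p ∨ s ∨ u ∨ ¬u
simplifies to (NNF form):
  True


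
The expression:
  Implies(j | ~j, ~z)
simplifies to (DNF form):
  ~z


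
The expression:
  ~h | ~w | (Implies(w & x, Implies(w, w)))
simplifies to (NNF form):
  True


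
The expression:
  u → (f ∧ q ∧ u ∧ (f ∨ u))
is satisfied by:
  {f: True, q: True, u: False}
  {f: True, q: False, u: False}
  {q: True, f: False, u: False}
  {f: False, q: False, u: False}
  {u: True, f: True, q: True}


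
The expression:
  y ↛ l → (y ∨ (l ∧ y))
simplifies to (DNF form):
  True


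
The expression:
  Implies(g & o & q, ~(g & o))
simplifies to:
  ~g | ~o | ~q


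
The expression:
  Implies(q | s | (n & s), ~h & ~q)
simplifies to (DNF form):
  (~h & ~q) | (~q & ~s)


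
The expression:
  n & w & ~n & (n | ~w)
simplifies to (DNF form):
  False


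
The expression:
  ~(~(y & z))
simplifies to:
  y & z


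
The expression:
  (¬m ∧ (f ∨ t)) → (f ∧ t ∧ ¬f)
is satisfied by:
  {m: True, f: False, t: False}
  {t: True, m: True, f: False}
  {m: True, f: True, t: False}
  {t: True, m: True, f: True}
  {t: False, f: False, m: False}


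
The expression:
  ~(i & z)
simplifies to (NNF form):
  ~i | ~z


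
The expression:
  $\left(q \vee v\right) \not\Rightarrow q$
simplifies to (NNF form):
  $v \wedge \neg q$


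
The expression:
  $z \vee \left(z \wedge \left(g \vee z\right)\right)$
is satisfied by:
  {z: True}


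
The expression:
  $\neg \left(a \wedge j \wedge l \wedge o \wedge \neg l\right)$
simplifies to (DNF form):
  $\text{True}$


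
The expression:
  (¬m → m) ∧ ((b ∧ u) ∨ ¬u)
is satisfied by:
  {m: True, b: True, u: False}
  {m: True, u: False, b: False}
  {m: True, b: True, u: True}


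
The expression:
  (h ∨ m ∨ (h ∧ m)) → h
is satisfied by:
  {h: True, m: False}
  {m: False, h: False}
  {m: True, h: True}


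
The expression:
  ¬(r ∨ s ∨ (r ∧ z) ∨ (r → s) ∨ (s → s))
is never true.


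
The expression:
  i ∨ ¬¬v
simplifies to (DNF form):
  i ∨ v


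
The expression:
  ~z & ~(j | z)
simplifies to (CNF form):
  ~j & ~z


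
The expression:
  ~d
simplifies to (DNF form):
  ~d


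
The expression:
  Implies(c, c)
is always true.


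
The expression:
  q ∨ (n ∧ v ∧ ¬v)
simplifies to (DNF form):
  q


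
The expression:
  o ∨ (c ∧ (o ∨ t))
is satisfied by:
  {o: True, c: True, t: True}
  {o: True, c: True, t: False}
  {o: True, t: True, c: False}
  {o: True, t: False, c: False}
  {c: True, t: True, o: False}


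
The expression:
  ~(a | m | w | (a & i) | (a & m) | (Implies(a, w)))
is never true.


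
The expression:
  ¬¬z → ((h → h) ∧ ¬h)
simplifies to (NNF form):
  ¬h ∨ ¬z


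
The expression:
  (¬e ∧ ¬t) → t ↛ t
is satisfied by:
  {t: True, e: True}
  {t: True, e: False}
  {e: True, t: False}


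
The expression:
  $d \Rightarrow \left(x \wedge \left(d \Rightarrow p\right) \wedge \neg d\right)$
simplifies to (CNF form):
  $\neg d$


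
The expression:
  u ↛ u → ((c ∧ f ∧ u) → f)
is always true.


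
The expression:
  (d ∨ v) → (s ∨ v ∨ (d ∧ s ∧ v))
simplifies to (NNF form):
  s ∨ v ∨ ¬d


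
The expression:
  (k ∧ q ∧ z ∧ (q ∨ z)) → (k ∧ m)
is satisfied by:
  {m: True, k: False, q: False, z: False}
  {m: False, k: False, q: False, z: False}
  {z: True, m: True, k: False, q: False}
  {z: True, m: False, k: False, q: False}
  {m: True, q: True, z: False, k: False}
  {q: True, z: False, k: False, m: False}
  {z: True, q: True, m: True, k: False}
  {z: True, q: True, m: False, k: False}
  {m: True, k: True, z: False, q: False}
  {k: True, z: False, q: False, m: False}
  {m: True, z: True, k: True, q: False}
  {z: True, k: True, m: False, q: False}
  {m: True, q: True, k: True, z: False}
  {q: True, k: True, z: False, m: False}
  {z: True, q: True, k: True, m: True}


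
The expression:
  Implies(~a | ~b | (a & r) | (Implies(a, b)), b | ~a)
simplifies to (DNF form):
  b | ~a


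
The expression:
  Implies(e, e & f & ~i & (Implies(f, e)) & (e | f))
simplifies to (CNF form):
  (f | ~e) & (~e | ~i)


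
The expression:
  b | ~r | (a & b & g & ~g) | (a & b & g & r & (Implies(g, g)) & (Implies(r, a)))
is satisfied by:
  {b: True, r: False}
  {r: False, b: False}
  {r: True, b: True}


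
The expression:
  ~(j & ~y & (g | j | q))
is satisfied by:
  {y: True, j: False}
  {j: False, y: False}
  {j: True, y: True}


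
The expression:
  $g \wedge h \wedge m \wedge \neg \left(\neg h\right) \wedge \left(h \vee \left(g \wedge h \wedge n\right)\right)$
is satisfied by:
  {h: True, m: True, g: True}


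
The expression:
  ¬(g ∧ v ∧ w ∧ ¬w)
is always true.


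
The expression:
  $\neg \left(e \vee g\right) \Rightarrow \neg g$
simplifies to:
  $\text{True}$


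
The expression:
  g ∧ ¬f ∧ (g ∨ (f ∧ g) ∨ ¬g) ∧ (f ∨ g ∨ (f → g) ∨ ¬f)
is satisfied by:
  {g: True, f: False}


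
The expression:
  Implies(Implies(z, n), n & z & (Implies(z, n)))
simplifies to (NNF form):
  z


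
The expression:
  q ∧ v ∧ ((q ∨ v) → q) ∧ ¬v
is never true.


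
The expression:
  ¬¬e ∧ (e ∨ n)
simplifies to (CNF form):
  e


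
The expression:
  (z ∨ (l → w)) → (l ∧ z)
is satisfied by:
  {z: True, l: True, w: False}
  {l: True, w: False, z: False}
  {z: True, w: True, l: True}


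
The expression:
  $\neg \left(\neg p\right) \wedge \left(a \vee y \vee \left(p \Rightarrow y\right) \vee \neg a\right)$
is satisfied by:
  {p: True}


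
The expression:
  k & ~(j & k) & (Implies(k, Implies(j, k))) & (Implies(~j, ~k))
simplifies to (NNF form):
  False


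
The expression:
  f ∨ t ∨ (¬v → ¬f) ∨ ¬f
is always true.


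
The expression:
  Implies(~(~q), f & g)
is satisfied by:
  {g: True, f: True, q: False}
  {g: True, f: False, q: False}
  {f: True, g: False, q: False}
  {g: False, f: False, q: False}
  {q: True, g: True, f: True}


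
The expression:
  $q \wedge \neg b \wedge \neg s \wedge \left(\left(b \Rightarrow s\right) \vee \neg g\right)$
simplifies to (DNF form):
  $q \wedge \neg b \wedge \neg s$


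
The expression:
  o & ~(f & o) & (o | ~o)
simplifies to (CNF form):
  o & ~f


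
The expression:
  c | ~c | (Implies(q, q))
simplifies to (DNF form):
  True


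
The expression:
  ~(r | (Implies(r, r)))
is never true.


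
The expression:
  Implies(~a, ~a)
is always true.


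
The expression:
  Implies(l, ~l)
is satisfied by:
  {l: False}


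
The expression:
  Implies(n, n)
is always true.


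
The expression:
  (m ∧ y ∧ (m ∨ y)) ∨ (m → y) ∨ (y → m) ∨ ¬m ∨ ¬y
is always true.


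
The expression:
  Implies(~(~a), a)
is always true.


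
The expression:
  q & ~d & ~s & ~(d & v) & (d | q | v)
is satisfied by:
  {q: True, d: False, s: False}


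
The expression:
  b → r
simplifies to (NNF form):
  r ∨ ¬b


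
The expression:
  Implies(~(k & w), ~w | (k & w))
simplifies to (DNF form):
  k | ~w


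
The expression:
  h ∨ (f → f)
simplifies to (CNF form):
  True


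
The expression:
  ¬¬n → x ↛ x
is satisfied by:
  {n: False}


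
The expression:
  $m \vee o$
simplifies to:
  $m \vee o$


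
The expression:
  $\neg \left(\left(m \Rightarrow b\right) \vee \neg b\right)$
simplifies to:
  $\text{False}$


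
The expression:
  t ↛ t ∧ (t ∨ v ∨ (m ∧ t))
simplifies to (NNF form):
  False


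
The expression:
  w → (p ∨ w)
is always true.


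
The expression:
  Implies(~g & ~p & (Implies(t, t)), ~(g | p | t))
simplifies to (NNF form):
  g | p | ~t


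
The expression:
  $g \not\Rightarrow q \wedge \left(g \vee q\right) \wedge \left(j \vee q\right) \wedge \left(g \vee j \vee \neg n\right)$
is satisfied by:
  {j: True, g: True, q: False}


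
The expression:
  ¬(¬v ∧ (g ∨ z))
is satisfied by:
  {v: True, g: False, z: False}
  {z: True, v: True, g: False}
  {v: True, g: True, z: False}
  {z: True, v: True, g: True}
  {z: False, g: False, v: False}


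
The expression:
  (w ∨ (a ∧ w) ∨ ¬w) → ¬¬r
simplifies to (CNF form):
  r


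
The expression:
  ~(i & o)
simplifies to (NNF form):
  ~i | ~o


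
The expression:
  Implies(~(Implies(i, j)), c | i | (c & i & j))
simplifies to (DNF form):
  True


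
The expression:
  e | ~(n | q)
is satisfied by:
  {e: True, n: False, q: False}
  {q: True, e: True, n: False}
  {e: True, n: True, q: False}
  {q: True, e: True, n: True}
  {q: False, n: False, e: False}


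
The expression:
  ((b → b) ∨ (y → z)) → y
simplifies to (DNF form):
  y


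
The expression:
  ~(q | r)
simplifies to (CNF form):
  ~q & ~r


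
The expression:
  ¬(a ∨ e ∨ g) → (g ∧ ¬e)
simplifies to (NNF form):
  a ∨ e ∨ g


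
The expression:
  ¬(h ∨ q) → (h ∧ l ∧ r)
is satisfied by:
  {q: True, h: True}
  {q: True, h: False}
  {h: True, q: False}


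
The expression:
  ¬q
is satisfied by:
  {q: False}


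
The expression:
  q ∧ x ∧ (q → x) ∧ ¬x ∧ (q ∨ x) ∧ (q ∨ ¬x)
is never true.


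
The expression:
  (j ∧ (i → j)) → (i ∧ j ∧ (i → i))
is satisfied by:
  {i: True, j: False}
  {j: False, i: False}
  {j: True, i: True}


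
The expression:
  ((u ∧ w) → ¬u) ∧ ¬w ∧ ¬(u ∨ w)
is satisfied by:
  {u: False, w: False}


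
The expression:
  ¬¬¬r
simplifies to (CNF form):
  ¬r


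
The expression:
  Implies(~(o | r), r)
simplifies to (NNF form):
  o | r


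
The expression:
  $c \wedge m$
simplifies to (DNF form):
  $c \wedge m$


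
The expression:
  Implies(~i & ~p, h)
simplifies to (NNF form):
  h | i | p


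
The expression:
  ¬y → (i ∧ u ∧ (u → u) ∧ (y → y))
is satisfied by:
  {i: True, y: True, u: True}
  {i: True, y: True, u: False}
  {y: True, u: True, i: False}
  {y: True, u: False, i: False}
  {i: True, u: True, y: False}


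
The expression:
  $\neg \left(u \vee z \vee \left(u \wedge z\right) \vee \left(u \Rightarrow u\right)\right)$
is never true.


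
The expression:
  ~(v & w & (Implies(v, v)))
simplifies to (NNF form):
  ~v | ~w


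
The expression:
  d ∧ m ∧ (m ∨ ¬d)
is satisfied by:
  {m: True, d: True}


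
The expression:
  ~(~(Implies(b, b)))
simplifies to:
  True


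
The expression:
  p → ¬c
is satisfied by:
  {p: False, c: False}
  {c: True, p: False}
  {p: True, c: False}


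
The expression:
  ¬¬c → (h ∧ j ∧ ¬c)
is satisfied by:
  {c: False}


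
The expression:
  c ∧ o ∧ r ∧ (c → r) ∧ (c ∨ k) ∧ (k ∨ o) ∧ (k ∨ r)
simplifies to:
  c ∧ o ∧ r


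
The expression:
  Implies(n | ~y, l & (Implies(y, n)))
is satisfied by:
  {y: True, l: True, n: False}
  {l: True, n: False, y: False}
  {y: True, l: True, n: True}
  {l: True, n: True, y: False}
  {y: True, n: False, l: False}


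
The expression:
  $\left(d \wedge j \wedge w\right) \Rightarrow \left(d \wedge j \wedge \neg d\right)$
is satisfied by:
  {w: False, d: False, j: False}
  {j: True, w: False, d: False}
  {d: True, w: False, j: False}
  {j: True, d: True, w: False}
  {w: True, j: False, d: False}
  {j: True, w: True, d: False}
  {d: True, w: True, j: False}


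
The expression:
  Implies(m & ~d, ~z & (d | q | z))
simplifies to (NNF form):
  d | ~m | (q & ~z)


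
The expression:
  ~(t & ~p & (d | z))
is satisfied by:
  {p: True, d: False, t: False, z: False}
  {z: True, p: True, d: False, t: False}
  {p: True, d: True, z: False, t: False}
  {z: True, p: True, d: True, t: False}
  {z: False, d: False, p: False, t: False}
  {z: True, d: False, p: False, t: False}
  {d: True, z: False, p: False, t: False}
  {z: True, d: True, p: False, t: False}
  {t: True, p: True, z: False, d: False}
  {t: True, z: True, p: True, d: False}
  {t: True, p: True, d: True, z: False}
  {t: True, z: True, p: True, d: True}
  {t: True, z: False, d: False, p: False}


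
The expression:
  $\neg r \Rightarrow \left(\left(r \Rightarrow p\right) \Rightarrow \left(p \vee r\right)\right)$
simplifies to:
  $p \vee r$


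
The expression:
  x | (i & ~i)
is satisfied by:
  {x: True}


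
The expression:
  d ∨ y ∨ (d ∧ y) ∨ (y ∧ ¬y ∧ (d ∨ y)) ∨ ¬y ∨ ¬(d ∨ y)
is always true.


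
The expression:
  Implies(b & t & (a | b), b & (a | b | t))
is always true.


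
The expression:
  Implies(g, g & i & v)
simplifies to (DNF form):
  ~g | (i & v)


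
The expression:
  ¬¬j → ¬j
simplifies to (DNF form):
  ¬j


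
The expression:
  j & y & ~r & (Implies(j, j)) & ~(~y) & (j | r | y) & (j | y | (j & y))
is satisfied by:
  {j: True, y: True, r: False}


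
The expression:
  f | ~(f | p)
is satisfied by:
  {f: True, p: False}
  {p: False, f: False}
  {p: True, f: True}


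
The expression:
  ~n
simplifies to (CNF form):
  ~n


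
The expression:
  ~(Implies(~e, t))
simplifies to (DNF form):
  ~e & ~t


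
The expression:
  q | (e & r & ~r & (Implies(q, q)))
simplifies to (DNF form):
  q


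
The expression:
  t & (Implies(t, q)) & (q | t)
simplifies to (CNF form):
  q & t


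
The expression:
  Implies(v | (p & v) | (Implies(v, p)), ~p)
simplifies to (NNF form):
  ~p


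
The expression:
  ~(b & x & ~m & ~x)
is always true.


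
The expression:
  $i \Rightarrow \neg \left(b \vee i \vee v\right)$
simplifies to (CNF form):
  $\neg i$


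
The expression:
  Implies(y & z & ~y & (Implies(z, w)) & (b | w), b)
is always true.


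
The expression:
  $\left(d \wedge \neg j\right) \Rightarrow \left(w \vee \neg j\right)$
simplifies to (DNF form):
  $\text{True}$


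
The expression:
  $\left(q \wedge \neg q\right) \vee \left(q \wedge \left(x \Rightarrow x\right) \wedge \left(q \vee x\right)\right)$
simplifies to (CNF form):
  $q$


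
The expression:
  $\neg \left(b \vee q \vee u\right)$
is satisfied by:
  {u: False, q: False, b: False}


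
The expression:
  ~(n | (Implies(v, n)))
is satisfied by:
  {v: True, n: False}


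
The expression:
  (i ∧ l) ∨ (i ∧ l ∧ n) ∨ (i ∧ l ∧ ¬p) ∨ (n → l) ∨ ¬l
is always true.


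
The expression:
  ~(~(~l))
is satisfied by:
  {l: False}


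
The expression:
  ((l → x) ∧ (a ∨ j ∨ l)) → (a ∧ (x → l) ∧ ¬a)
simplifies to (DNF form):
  (l ∧ ¬l) ∨ (l ∧ ¬x) ∨ (l ∧ ¬a ∧ ¬l) ∨ (l ∧ ¬a ∧ ¬x) ∨ (l ∧ ¬j ∧ ¬l) ∨ (l ∧ ¬j ∧ ¬x) ∨ (¬a ∧ ¬j ∧ ¬l) ∨ (¬a ∧ ¬j ∧ ¬x)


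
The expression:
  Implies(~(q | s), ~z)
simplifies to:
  q | s | ~z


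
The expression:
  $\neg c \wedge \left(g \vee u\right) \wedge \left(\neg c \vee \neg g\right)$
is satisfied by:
  {u: True, g: True, c: False}
  {u: True, g: False, c: False}
  {g: True, u: False, c: False}


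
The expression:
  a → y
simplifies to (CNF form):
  y ∨ ¬a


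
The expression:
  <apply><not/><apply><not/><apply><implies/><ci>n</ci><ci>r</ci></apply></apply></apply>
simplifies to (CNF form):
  <apply><or/><ci>r</ci><apply><not/><ci>n</ci></apply></apply>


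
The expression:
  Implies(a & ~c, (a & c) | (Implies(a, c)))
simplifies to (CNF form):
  c | ~a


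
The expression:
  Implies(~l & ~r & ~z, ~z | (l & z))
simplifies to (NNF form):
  True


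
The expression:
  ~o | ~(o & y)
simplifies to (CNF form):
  ~o | ~y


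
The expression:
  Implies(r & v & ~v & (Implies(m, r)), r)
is always true.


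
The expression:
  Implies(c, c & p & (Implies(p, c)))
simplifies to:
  p | ~c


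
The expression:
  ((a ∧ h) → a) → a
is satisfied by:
  {a: True}


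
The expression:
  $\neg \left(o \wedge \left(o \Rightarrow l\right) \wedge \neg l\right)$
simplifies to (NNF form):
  $\text{True}$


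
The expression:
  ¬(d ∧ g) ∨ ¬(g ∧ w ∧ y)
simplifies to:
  ¬d ∨ ¬g ∨ ¬w ∨ ¬y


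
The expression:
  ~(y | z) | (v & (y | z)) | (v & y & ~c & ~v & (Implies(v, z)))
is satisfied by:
  {v: True, y: False, z: False}
  {z: True, v: True, y: False}
  {v: True, y: True, z: False}
  {z: True, v: True, y: True}
  {z: False, y: False, v: False}


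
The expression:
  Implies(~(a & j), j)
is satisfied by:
  {j: True}


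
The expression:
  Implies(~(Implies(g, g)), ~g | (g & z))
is always true.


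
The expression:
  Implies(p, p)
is always true.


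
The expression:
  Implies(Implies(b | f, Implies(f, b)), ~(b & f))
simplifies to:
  ~b | ~f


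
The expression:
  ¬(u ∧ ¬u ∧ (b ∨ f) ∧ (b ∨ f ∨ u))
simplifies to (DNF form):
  True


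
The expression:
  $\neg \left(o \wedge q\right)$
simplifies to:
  $\neg o \vee \neg q$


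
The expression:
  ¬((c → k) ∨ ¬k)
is never true.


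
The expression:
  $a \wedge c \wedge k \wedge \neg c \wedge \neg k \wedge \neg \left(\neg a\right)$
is never true.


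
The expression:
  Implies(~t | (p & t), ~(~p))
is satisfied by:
  {t: True, p: True}
  {t: True, p: False}
  {p: True, t: False}


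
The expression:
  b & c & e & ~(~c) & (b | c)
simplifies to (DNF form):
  b & c & e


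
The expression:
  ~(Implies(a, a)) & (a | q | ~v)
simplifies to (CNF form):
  False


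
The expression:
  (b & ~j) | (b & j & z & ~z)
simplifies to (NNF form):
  b & ~j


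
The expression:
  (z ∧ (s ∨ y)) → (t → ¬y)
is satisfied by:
  {t: False, z: False, y: False}
  {y: True, t: False, z: False}
  {z: True, t: False, y: False}
  {y: True, z: True, t: False}
  {t: True, y: False, z: False}
  {y: True, t: True, z: False}
  {z: True, t: True, y: False}


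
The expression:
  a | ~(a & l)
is always true.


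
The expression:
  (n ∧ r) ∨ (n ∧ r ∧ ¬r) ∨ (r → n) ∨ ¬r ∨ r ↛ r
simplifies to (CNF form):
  n ∨ ¬r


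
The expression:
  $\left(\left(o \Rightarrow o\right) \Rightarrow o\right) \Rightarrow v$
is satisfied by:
  {v: True, o: False}
  {o: False, v: False}
  {o: True, v: True}


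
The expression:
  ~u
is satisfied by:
  {u: False}


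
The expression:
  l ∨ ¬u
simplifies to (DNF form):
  l ∨ ¬u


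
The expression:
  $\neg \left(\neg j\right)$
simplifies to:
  $j$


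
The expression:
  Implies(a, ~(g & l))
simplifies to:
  ~a | ~g | ~l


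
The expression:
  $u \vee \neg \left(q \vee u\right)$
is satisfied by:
  {u: True, q: False}
  {q: False, u: False}
  {q: True, u: True}


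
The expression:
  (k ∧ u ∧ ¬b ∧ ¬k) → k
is always true.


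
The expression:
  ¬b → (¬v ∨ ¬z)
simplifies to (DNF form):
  b ∨ ¬v ∨ ¬z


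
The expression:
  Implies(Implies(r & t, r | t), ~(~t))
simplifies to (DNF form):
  t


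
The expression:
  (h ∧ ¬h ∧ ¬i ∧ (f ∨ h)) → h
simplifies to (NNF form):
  True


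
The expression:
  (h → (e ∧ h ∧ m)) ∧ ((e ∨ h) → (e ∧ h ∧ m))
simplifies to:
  (e ∨ ¬h) ∧ (h ∨ ¬e) ∧ (m ∨ ¬h)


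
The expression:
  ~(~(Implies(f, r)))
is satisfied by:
  {r: True, f: False}
  {f: False, r: False}
  {f: True, r: True}


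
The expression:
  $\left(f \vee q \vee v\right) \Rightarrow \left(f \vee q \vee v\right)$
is always true.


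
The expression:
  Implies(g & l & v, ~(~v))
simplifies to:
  True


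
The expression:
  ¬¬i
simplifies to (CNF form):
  i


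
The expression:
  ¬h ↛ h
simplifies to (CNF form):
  True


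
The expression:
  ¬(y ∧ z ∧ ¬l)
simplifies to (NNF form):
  l ∨ ¬y ∨ ¬z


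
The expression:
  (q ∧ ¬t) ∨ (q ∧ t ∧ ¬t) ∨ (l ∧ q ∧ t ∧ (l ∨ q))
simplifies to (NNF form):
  q ∧ (l ∨ ¬t)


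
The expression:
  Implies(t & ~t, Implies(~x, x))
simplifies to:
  True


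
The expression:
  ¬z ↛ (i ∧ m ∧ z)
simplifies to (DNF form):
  ¬z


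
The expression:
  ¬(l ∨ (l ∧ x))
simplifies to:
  ¬l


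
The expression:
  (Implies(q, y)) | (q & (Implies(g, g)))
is always true.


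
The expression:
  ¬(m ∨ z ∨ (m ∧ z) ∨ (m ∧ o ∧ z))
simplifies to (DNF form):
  ¬m ∧ ¬z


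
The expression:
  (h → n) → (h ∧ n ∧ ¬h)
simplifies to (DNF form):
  h ∧ ¬n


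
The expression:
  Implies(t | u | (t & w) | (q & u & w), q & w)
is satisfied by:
  {q: True, w: True, t: False, u: False}
  {q: True, t: False, w: False, u: False}
  {w: True, q: False, t: False, u: False}
  {q: False, t: False, w: False, u: False}
  {q: True, u: True, w: True, t: False}
  {q: True, w: True, t: True, u: False}
  {q: True, w: True, t: True, u: True}


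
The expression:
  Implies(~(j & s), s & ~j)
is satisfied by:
  {s: True}


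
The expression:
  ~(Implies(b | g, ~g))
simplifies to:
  g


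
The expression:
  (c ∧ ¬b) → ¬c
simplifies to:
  b ∨ ¬c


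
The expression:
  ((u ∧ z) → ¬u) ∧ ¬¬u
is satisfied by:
  {u: True, z: False}


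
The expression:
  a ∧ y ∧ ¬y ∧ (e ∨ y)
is never true.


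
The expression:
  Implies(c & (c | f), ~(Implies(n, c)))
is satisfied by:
  {c: False}


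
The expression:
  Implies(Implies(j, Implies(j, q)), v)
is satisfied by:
  {v: True, j: True, q: False}
  {v: True, q: False, j: False}
  {v: True, j: True, q: True}
  {v: True, q: True, j: False}
  {j: True, q: False, v: False}


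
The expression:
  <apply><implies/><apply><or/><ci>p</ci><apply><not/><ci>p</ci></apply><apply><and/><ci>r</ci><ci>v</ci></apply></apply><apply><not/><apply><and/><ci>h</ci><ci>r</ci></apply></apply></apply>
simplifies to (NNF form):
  <apply><or/><apply><not/><ci>h</ci></apply><apply><not/><ci>r</ci></apply></apply>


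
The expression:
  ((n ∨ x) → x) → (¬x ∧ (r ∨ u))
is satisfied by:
  {r: True, n: True, u: True, x: False}
  {r: True, n: True, x: False, u: False}
  {r: True, u: True, x: False, n: False}
  {r: True, x: False, u: False, n: False}
  {n: True, u: True, x: False, r: False}
  {n: True, x: False, u: False, r: False}
  {u: True, n: False, x: False, r: False}


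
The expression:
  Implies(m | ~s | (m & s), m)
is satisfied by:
  {m: True, s: True}
  {m: True, s: False}
  {s: True, m: False}


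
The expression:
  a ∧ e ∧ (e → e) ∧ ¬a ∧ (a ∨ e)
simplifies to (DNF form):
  False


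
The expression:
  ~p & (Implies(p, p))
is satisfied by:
  {p: False}


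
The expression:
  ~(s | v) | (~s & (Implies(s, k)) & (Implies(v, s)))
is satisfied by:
  {v: False, s: False}


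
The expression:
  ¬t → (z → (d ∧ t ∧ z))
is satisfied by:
  {t: True, z: False}
  {z: False, t: False}
  {z: True, t: True}


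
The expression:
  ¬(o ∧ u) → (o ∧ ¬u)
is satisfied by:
  {o: True}


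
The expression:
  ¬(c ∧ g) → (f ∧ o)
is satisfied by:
  {o: True, g: True, f: True, c: True}
  {o: True, g: True, f: True, c: False}
  {o: True, g: True, c: True, f: False}
  {o: True, f: True, c: True, g: False}
  {o: True, f: True, c: False, g: False}
  {g: True, c: True, f: True, o: False}
  {g: True, c: True, f: False, o: False}


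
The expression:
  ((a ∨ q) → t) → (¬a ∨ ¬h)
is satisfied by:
  {h: False, t: False, a: False}
  {a: True, h: False, t: False}
  {t: True, h: False, a: False}
  {a: True, t: True, h: False}
  {h: True, a: False, t: False}
  {a: True, h: True, t: False}
  {t: True, h: True, a: False}


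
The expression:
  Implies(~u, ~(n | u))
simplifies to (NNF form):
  u | ~n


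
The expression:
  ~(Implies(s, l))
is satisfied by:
  {s: True, l: False}


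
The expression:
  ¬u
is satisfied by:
  {u: False}


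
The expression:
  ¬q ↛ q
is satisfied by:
  {q: False}


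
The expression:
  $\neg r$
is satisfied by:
  {r: False}


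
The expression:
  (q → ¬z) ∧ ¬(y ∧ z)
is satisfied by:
  {y: False, z: False, q: False}
  {q: True, y: False, z: False}
  {y: True, q: False, z: False}
  {q: True, y: True, z: False}
  {z: True, q: False, y: False}


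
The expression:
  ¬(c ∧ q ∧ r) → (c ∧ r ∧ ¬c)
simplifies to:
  c ∧ q ∧ r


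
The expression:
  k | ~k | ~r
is always true.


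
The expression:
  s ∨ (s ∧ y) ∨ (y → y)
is always true.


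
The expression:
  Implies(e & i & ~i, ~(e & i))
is always true.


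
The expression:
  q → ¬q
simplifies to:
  ¬q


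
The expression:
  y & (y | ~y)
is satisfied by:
  {y: True}


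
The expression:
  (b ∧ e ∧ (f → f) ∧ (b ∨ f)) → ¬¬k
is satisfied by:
  {k: True, e: False, b: False}
  {e: False, b: False, k: False}
  {b: True, k: True, e: False}
  {b: True, e: False, k: False}
  {k: True, e: True, b: False}
  {e: True, k: False, b: False}
  {b: True, e: True, k: True}


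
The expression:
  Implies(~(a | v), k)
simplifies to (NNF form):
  a | k | v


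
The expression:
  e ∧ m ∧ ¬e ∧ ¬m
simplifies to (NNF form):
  False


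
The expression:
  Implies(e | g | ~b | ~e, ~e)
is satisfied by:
  {e: False}


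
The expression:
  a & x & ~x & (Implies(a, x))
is never true.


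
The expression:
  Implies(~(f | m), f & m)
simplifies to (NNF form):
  f | m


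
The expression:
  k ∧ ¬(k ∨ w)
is never true.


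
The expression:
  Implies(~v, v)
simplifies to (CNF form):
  v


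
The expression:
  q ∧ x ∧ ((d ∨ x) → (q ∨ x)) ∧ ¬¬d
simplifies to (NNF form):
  d ∧ q ∧ x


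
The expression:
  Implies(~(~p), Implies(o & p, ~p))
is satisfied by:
  {p: False, o: False}
  {o: True, p: False}
  {p: True, o: False}


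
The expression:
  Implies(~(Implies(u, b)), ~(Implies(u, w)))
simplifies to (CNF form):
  b | ~u | ~w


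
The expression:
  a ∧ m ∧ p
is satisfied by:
  {a: True, m: True, p: True}


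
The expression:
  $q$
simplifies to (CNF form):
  $q$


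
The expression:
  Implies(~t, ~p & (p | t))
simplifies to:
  t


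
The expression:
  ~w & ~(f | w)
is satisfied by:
  {w: False, f: False}


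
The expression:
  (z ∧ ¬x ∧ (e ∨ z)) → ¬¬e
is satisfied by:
  {x: True, e: True, z: False}
  {x: True, e: False, z: False}
  {e: True, x: False, z: False}
  {x: False, e: False, z: False}
  {x: True, z: True, e: True}
  {x: True, z: True, e: False}
  {z: True, e: True, x: False}


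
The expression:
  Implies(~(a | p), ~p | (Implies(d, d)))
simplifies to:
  True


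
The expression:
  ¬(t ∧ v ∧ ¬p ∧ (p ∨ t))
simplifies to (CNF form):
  p ∨ ¬t ∨ ¬v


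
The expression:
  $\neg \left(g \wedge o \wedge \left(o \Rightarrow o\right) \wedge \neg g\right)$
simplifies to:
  $\text{True}$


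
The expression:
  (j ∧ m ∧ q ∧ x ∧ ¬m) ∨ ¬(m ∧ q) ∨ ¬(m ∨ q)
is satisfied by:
  {m: False, q: False}
  {q: True, m: False}
  {m: True, q: False}


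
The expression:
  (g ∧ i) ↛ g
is never true.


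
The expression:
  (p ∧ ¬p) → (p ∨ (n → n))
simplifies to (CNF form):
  True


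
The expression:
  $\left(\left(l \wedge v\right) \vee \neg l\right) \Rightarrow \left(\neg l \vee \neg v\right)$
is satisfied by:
  {l: False, v: False}
  {v: True, l: False}
  {l: True, v: False}


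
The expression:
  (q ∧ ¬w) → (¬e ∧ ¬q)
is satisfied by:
  {w: True, q: False}
  {q: False, w: False}
  {q: True, w: True}


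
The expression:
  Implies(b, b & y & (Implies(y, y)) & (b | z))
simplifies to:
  y | ~b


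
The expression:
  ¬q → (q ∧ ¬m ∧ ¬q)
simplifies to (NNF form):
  q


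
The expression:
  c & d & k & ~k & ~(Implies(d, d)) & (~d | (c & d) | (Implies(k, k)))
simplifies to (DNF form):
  False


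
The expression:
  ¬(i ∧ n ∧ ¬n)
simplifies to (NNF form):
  True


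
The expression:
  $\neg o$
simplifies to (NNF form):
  $\neg o$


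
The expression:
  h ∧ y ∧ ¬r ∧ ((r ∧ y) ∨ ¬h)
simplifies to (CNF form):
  False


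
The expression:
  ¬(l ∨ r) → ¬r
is always true.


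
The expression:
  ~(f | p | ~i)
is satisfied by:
  {i: True, p: False, f: False}


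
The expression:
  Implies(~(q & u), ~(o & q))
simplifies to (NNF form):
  u | ~o | ~q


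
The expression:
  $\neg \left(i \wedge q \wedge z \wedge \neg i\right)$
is always true.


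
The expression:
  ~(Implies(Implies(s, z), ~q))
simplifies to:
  q & (z | ~s)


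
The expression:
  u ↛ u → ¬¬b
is always true.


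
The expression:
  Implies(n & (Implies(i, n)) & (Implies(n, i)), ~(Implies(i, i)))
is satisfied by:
  {n: False, i: False}
  {i: True, n: False}
  {n: True, i: False}


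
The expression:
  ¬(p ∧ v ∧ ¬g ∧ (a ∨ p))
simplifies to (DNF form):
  g ∨ ¬p ∨ ¬v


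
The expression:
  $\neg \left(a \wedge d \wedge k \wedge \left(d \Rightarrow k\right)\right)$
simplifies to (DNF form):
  $\neg a \vee \neg d \vee \neg k$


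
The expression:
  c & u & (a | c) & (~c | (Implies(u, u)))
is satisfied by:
  {c: True, u: True}


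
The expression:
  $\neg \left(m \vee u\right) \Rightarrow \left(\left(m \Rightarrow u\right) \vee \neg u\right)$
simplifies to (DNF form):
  $\text{True}$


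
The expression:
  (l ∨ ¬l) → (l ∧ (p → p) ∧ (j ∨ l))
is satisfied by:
  {l: True}


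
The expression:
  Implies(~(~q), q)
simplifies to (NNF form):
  True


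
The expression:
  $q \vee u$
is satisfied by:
  {q: True, u: True}
  {q: True, u: False}
  {u: True, q: False}


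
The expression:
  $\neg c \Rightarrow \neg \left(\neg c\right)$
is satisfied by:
  {c: True}


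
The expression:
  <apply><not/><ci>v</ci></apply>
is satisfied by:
  {v: False}


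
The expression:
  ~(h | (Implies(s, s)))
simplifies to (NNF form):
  False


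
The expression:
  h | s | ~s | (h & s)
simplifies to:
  True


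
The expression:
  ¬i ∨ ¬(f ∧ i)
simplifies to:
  ¬f ∨ ¬i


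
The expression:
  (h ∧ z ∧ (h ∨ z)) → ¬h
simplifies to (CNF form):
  ¬h ∨ ¬z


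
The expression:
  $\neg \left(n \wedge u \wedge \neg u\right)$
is always true.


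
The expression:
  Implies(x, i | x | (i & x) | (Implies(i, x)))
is always true.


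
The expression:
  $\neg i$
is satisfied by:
  {i: False}


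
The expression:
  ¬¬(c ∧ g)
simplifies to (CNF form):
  c ∧ g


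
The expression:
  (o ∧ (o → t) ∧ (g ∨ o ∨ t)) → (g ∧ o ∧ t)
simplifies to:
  g ∨ ¬o ∨ ¬t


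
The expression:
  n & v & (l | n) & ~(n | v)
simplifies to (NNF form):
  False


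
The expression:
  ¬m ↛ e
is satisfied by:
  {e: True, m: False}
  {m: False, e: False}
  {m: True, e: True}


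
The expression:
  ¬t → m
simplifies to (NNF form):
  m ∨ t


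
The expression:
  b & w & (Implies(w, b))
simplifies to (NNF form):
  b & w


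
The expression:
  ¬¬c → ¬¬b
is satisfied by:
  {b: True, c: False}
  {c: False, b: False}
  {c: True, b: True}


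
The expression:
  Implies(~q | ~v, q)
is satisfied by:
  {q: True}


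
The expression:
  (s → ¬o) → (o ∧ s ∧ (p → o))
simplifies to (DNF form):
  o ∧ s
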